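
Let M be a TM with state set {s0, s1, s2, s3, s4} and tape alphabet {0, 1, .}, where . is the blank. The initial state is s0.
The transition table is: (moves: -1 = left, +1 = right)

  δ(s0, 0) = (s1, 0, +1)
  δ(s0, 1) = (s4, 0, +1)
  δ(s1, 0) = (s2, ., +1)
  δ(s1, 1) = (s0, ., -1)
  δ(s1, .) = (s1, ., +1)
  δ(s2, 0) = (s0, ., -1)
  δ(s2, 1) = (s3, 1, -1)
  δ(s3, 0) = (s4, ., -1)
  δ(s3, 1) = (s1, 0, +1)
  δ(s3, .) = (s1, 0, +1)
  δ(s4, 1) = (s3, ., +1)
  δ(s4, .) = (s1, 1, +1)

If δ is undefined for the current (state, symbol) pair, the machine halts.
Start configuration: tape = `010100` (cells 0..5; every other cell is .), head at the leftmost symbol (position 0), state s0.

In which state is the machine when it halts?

s0

s0 | [0]10100   read 0 → write 0, move +1, go to s1
s1 | 0[1]0100   read 1 → write ., move -1, go to s0
s0 | [0].0100   read 0 → write 0, move +1, go to s1
s1 | 0[.]0100   read . → write ., move +1, go to s1
s1 | 0.[0]100   read 0 → write ., move +1, go to s2
s2 | 0..[1]00   read 1 → write 1, move -1, go to s3
s3 | 0.[.]100   read . → write 0, move +1, go to s1
s1 | 0.0[1]00   read 1 → write ., move -1, go to s0
s0 | 0.[0].00   read 0 → write 0, move +1, go to s1
s1 | 0.0[.]00   read . → write ., move +1, go to s1
s1 | 0.0.[0]0   read 0 → write ., move +1, go to s2
s2 | 0.0..[0]   read 0 → write ., move -1, go to s0
s0 | 0.0.[.].
No transition is defined for (s0, .); M halts in state s0.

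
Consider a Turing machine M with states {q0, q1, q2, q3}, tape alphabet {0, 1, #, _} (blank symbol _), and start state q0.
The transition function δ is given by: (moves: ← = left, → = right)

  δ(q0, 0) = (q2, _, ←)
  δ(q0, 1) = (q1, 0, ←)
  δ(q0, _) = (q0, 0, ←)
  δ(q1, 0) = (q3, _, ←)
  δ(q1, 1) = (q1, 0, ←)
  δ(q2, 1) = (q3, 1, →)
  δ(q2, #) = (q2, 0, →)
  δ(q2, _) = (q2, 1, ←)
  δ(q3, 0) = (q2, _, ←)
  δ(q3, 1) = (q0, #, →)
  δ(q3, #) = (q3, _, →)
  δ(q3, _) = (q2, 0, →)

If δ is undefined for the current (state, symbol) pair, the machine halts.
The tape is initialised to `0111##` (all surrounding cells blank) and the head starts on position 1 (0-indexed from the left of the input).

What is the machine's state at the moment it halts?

q2

state=q0 head=1 tape=_0[1]11##   (q0,1)→(q1,0,←)
state=q1 head=0 tape=_[0]011##   (q1,0)→(q3,_,←)
state=q3 head=-1 tape=[_]_011##   (q3,_)→(q2,0,→)
state=q2 head=0 tape=0[_]011##   (q2,_)→(q2,1,←)
state=q2 head=-1 tape=[0]1011##
No transition is defined for (q2, 0); M halts in state q2.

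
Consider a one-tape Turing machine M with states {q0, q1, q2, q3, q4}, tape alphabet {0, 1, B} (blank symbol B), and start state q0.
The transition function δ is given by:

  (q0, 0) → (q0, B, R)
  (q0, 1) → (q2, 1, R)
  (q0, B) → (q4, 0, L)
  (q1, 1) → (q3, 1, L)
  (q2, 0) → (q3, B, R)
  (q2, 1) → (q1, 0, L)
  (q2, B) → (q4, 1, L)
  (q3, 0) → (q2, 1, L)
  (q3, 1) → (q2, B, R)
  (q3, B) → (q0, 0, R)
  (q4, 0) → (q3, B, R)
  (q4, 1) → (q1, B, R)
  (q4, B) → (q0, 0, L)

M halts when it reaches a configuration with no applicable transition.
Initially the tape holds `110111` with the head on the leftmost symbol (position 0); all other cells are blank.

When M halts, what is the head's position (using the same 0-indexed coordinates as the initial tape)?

0

q0 | B[1]10111   read 1 → write 1, move R, go to q2
q2 | B1[1]0111   read 1 → write 0, move L, go to q1
q1 | B[1]00111   read 1 → write 1, move L, go to q3
q3 | [B]100111   read B → write 0, move R, go to q0
q0 | 0[1]00111   read 1 → write 1, move R, go to q2
q2 | 01[0]0111   read 0 → write B, move R, go to q3
q3 | 01B[0]111   read 0 → write 1, move L, go to q2
q2 | 01[B]1111   read B → write 1, move L, go to q4
q4 | 0[1]11111   read 1 → write B, move R, go to q1
q1 | 0B[1]1111   read 1 → write 1, move L, go to q3
q3 | 0[B]11111   read B → write 0, move R, go to q0
q0 | 00[1]1111   read 1 → write 1, move R, go to q2
q2 | 001[1]111   read 1 → write 0, move L, go to q1
q1 | 00[1]0111   read 1 → write 1, move L, go to q3
q3 | 0[0]10111   read 0 → write 1, move L, go to q2
q2 | [0]110111   read 0 → write B, move R, go to q3
q3 | B[1]10111   read 1 → write B, move R, go to q2
q2 | BB[1]0111   read 1 → write 0, move L, go to q1
q1 | B[B]00111
At halt the head is at cell 0.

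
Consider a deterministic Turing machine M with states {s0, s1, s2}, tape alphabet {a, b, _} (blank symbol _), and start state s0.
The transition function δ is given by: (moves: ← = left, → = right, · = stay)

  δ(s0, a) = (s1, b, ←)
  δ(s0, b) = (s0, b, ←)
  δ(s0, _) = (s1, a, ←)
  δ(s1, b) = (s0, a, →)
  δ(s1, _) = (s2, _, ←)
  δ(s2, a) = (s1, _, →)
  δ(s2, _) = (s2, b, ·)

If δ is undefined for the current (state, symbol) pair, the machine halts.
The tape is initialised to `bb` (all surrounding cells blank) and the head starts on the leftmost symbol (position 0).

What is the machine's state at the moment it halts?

s0 | ___[b]b   read b → write b, move ←, go to s0
s0 | __[_]bb   read _ → write a, move ←, go to s1
s1 | _[_]abb   read _ → write _, move ←, go to s2
s2 | [_]_abb   read _ → write b, move ·, go to s2
s2 | [b]_abb
No transition is defined for (s2, b); M halts in state s2.

s2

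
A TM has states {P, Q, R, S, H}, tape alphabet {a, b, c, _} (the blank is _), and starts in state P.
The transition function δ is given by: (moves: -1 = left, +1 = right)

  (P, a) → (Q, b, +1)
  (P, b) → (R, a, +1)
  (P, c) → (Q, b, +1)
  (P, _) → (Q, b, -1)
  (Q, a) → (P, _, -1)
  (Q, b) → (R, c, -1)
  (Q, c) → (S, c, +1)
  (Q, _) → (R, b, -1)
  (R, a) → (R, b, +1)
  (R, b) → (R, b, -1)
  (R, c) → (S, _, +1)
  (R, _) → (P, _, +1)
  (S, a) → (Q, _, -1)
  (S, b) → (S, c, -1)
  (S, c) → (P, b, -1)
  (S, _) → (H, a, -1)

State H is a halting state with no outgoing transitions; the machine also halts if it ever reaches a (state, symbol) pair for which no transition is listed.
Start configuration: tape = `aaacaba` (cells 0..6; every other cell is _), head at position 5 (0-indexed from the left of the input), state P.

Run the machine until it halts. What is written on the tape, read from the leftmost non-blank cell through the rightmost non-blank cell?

state=P head=5 tape=aaaca[b]a__   (P,b)→(R,a,+1)
state=R head=6 tape=aaacaa[a]__   (R,a)→(R,b,+1)
state=R head=7 tape=aaacaab[_]_   (R,_)→(P,_,+1)
state=P head=8 tape=aaacaab_[_]   (P,_)→(Q,b,-1)
state=Q head=7 tape=aaacaab[_]b   (Q,_)→(R,b,-1)
state=R head=6 tape=aaacaa[b]bb   (R,b)→(R,b,-1)
state=R head=5 tape=aaaca[a]bbb   (R,a)→(R,b,+1)
state=R head=6 tape=aaacab[b]bb   (R,b)→(R,b,-1)
state=R head=5 tape=aaaca[b]bbb   (R,b)→(R,b,-1)
state=R head=4 tape=aaac[a]bbbb   (R,a)→(R,b,+1)
state=R head=5 tape=aaacb[b]bbb   (R,b)→(R,b,-1)
state=R head=4 tape=aaac[b]bbbb   (R,b)→(R,b,-1)
state=R head=3 tape=aaa[c]bbbbb   (R,c)→(S,_,+1)
state=S head=4 tape=aaa_[b]bbbb   (S,b)→(S,c,-1)
state=S head=3 tape=aaa[_]cbbbb   (S,_)→(H,a,-1)
state=H head=2 tape=aa[a]acbbbb
The non-blank tape span at halt is aaaacbbbb.

aaaacbbbb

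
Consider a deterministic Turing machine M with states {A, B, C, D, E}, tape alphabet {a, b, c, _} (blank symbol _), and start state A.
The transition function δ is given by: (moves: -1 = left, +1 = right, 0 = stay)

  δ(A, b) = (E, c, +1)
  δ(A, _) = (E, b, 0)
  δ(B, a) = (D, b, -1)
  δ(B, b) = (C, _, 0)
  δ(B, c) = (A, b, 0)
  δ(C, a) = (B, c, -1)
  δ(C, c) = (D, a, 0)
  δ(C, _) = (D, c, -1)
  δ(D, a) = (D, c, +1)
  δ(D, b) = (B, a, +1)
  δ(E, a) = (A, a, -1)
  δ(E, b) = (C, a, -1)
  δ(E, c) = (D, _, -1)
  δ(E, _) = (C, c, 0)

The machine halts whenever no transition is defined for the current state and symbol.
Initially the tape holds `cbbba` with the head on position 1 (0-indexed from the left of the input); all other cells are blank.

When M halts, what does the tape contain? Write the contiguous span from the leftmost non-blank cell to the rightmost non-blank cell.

A | c[b]bba_   read b → write c, move +1, go to E
E | cc[b]ba_   read b → write a, move -1, go to C
C | c[c]aba_   read c → write a, move 0, go to D
D | c[a]aba_   read a → write c, move +1, go to D
D | cc[a]ba_   read a → write c, move +1, go to D
D | ccc[b]a_   read b → write a, move +1, go to B
B | ccca[a]_   read a → write b, move -1, go to D
D | ccc[a]b_   read a → write c, move +1, go to D
D | cccc[b]_   read b → write a, move +1, go to B
B | cccca[_]
The non-blank tape span at halt is cccca.

cccca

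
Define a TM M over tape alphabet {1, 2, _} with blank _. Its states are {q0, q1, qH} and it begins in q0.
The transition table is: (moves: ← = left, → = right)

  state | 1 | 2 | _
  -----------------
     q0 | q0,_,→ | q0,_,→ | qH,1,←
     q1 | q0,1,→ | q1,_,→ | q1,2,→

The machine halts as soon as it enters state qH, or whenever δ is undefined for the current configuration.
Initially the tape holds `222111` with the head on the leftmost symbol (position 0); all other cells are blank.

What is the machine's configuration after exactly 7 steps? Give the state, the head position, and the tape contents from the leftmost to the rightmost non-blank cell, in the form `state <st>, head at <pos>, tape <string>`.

state qH, head at 5, tape 1

q0 | [2]22111_   read 2 → write _, move →, go to q0
q0 | _[2]2111_   read 2 → write _, move →, go to q0
q0 | __[2]111_   read 2 → write _, move →, go to q0
q0 | ___[1]11_   read 1 → write _, move →, go to q0
q0 | ____[1]1_   read 1 → write _, move →, go to q0
q0 | _____[1]_   read 1 → write _, move →, go to q0
q0 | ______[_]   read _ → write 1, move ←, go to qH
qH | _____[_]1
After 7 steps: state qH, head at 5, tape 1.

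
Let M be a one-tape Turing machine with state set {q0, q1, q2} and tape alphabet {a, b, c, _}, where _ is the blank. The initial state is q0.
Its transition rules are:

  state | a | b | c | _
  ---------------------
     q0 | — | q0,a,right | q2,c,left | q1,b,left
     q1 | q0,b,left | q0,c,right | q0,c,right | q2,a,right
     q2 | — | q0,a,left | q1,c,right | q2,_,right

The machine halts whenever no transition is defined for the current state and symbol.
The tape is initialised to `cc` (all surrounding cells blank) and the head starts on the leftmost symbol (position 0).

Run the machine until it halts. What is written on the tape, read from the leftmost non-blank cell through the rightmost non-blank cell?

ccabb

q0 | _[c]c___   read c → write c, move left, go to q2
q2 | [_]cc___   read _ → write _, move right, go to q2
q2 | _[c]c___   read c → write c, move right, go to q1
q1 | _c[c]___   read c → write c, move right, go to q0
q0 | _cc[_]__   read _ → write b, move left, go to q1
q1 | _c[c]b__   read c → write c, move right, go to q0
q0 | _cc[b]__   read b → write a, move right, go to q0
q0 | _cca[_]_   read _ → write b, move left, go to q1
q1 | _cc[a]b_   read a → write b, move left, go to q0
q0 | _c[c]bb_   read c → write c, move left, go to q2
q2 | _[c]cbb_   read c → write c, move right, go to q1
q1 | _c[c]bb_   read c → write c, move right, go to q0
q0 | _cc[b]b_   read b → write a, move right, go to q0
q0 | _cca[b]_   read b → write a, move right, go to q0
q0 | _ccaa[_]   read _ → write b, move left, go to q1
q1 | _cca[a]b   read a → write b, move left, go to q0
q0 | _cc[a]bb
The non-blank tape span at halt is ccabb.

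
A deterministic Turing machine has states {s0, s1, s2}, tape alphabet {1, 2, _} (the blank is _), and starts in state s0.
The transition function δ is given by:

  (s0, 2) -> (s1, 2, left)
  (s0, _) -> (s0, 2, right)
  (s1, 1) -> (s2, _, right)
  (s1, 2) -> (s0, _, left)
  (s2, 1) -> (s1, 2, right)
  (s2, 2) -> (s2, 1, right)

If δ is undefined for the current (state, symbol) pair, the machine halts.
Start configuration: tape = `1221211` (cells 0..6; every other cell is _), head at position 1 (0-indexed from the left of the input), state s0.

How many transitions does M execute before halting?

9

state=s0 head=1 tape=1[2]21211   (s0,2)→(s1,2,left)
state=s1 head=0 tape=[1]221211   (s1,1)→(s2,_,right)
state=s2 head=1 tape=_[2]21211   (s2,2)→(s2,1,right)
state=s2 head=2 tape=_1[2]1211   (s2,2)→(s2,1,right)
state=s2 head=3 tape=_11[1]211   (s2,1)→(s1,2,right)
state=s1 head=4 tape=_112[2]11   (s1,2)→(s0,_,left)
state=s0 head=3 tape=_11[2]_11   (s0,2)→(s1,2,left)
state=s1 head=2 tape=_1[1]2_11   (s1,1)→(s2,_,right)
state=s2 head=3 tape=_1_[2]_11   (s2,2)→(s2,1,right)
state=s2 head=4 tape=_1_1[_]11
M halts after 9 transitions.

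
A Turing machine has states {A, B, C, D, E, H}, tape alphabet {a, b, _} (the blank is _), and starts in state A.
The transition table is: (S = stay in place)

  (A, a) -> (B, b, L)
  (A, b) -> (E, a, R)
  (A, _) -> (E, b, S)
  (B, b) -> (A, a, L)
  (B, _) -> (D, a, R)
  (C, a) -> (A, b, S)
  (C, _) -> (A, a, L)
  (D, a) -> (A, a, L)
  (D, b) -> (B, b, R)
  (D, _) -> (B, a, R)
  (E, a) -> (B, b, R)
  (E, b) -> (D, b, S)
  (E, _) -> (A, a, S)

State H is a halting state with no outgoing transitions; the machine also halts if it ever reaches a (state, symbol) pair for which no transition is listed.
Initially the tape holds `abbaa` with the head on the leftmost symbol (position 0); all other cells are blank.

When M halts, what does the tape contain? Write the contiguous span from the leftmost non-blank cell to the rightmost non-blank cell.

state=A head=0 tape=_[a]bbaa   (A,a)→(B,b,L)
state=B head=-1 tape=[_]bbbaa   (B,_)→(D,a,R)
state=D head=0 tape=a[b]bbaa   (D,b)→(B,b,R)
state=B head=1 tape=ab[b]baa   (B,b)→(A,a,L)
state=A head=0 tape=a[b]abaa   (A,b)→(E,a,R)
state=E head=1 tape=aa[a]baa   (E,a)→(B,b,R)
state=B head=2 tape=aab[b]aa   (B,b)→(A,a,L)
state=A head=1 tape=aa[b]aaa   (A,b)→(E,a,R)
state=E head=2 tape=aaa[a]aa   (E,a)→(B,b,R)
state=B head=3 tape=aaab[a]a
The non-blank tape span at halt is aaabaa.

aaabaa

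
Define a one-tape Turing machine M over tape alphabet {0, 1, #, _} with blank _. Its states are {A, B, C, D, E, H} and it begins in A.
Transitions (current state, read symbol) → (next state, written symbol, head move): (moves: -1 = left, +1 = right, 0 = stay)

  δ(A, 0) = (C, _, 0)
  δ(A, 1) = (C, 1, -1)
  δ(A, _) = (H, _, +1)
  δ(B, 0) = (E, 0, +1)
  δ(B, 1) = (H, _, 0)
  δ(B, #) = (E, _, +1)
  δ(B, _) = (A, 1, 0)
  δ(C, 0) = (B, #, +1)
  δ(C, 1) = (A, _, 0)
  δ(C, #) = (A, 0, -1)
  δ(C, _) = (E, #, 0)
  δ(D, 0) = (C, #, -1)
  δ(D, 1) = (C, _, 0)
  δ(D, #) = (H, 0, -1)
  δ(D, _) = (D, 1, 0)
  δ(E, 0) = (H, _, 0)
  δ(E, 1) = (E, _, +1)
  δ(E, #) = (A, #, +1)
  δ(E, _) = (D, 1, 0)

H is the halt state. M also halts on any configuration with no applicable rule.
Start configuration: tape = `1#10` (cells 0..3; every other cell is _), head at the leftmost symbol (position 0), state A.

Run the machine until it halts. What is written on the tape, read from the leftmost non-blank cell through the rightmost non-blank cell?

01#10

A | __[1]#10   read 1 → write 1, move -1, go to C
C | _[_]1#10   read _ → write #, move 0, go to E
E | _[#]1#10   read # → write #, move +1, go to A
A | _#[1]#10   read 1 → write 1, move -1, go to C
C | _[#]1#10   read # → write 0, move -1, go to A
A | [_]01#10   read _ → write _, move +1, go to H
H | _[0]1#10
The non-blank tape span at halt is 01#10.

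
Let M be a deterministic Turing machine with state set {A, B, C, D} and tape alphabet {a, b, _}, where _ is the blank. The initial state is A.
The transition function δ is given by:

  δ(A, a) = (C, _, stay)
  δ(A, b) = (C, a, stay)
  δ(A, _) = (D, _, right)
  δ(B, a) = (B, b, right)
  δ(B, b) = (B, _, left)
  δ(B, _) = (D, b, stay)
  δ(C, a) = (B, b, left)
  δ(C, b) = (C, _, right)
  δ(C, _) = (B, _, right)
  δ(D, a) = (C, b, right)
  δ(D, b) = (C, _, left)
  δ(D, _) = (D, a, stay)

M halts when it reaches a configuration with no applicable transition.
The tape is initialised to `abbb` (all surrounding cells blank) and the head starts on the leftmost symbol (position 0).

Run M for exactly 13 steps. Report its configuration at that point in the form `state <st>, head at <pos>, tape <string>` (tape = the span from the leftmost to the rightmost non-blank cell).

state D, head at 0, tape b_bb

A | _[a]bbb   read a → write _, move stay, go to C
C | _[_]bbb   read _ → write _, move right, go to B
B | __[b]bb   read b → write _, move left, go to B
B | _[_]_bb   read _ → write b, move stay, go to D
D | _[b]_bb   read b → write _, move left, go to C
C | [_]__bb   read _ → write _, move right, go to B
B | _[_]_bb   read _ → write b, move stay, go to D
D | _[b]_bb   read b → write _, move left, go to C
C | [_]__bb   read _ → write _, move right, go to B
B | _[_]_bb   read _ → write b, move stay, go to D
D | _[b]_bb   read b → write _, move left, go to C
C | [_]__bb   read _ → write _, move right, go to B
B | _[_]_bb   read _ → write b, move stay, go to D
D | _[b]_bb
After 13 steps: state D, head at 0, tape b_bb.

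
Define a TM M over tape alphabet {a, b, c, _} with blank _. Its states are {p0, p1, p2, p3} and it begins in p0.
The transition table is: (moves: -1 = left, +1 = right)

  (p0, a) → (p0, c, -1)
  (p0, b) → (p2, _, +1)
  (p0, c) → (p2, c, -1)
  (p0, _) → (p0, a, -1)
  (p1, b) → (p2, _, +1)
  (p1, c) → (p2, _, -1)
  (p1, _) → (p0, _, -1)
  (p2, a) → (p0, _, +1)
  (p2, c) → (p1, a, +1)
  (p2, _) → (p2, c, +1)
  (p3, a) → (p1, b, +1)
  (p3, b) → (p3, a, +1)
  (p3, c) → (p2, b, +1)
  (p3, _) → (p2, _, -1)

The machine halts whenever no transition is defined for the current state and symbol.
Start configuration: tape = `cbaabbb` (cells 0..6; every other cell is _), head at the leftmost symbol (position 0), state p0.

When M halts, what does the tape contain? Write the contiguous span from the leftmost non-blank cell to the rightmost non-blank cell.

caaaaacbbb

p0 | ___[c]baabbb   read c → write c, move -1, go to p2
p2 | __[_]cbaabbb   read _ → write c, move +1, go to p2
p2 | __c[c]baabbb   read c → write a, move +1, go to p1
p1 | __ca[b]aabbb   read b → write _, move +1, go to p2
p2 | __ca_[a]abbb   read a → write _, move +1, go to p0
p0 | __ca__[a]bbb   read a → write c, move -1, go to p0
p0 | __ca_[_]cbbb   read _ → write a, move -1, go to p0
p0 | __ca[_]acbbb   read _ → write a, move -1, go to p0
p0 | __c[a]aacbbb   read a → write c, move -1, go to p0
p0 | __[c]caacbbb   read c → write c, move -1, go to p2
p2 | _[_]ccaacbbb   read _ → write c, move +1, go to p2
p2 | _c[c]caacbbb   read c → write a, move +1, go to p1
p1 | _ca[c]aacbbb   read c → write _, move -1, go to p2
p2 | _c[a]_aacbbb   read a → write _, move +1, go to p0
p0 | _c_[_]aacbbb   read _ → write a, move -1, go to p0
p0 | _c[_]aaacbbb   read _ → write a, move -1, go to p0
p0 | _[c]aaaacbbb   read c → write c, move -1, go to p2
p2 | [_]caaaacbbb   read _ → write c, move +1, go to p2
p2 | c[c]aaaacbbb   read c → write a, move +1, go to p1
p1 | ca[a]aaacbbb
The non-blank tape span at halt is caaaaacbbb.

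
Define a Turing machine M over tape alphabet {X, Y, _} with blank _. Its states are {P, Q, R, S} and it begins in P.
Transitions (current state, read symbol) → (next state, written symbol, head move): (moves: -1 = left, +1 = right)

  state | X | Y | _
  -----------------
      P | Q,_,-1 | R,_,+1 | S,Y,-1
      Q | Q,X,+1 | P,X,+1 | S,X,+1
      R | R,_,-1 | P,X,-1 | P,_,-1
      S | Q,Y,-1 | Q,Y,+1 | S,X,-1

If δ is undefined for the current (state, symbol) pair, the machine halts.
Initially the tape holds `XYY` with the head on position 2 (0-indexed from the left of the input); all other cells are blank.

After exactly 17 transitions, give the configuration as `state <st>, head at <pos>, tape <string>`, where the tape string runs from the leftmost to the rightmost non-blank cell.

state P, head at 1, tape XX

state=P head=2 tape=XY[Y]_   (P,Y)→(R,_,+1)
state=R head=3 tape=XY_[_]   (R,_)→(P,_,-1)
state=P head=2 tape=XY[_]_   (P,_)→(S,Y,-1)
state=S head=1 tape=X[Y]Y_   (S,Y)→(Q,Y,+1)
state=Q head=2 tape=XY[Y]_   (Q,Y)→(P,X,+1)
state=P head=3 tape=XYX[_]   (P,_)→(S,Y,-1)
state=S head=2 tape=XY[X]Y   (S,X)→(Q,Y,-1)
state=Q head=1 tape=X[Y]YY   (Q,Y)→(P,X,+1)
state=P head=2 tape=XX[Y]Y   (P,Y)→(R,_,+1)
state=R head=3 tape=XX_[Y]   (R,Y)→(P,X,-1)
state=P head=2 tape=XX[_]X   (P,_)→(S,Y,-1)
state=S head=1 tape=X[X]YX   (S,X)→(Q,Y,-1)
state=Q head=0 tape=[X]YYX   (Q,X)→(Q,X,+1)
state=Q head=1 tape=X[Y]YX   (Q,Y)→(P,X,+1)
state=P head=2 tape=XX[Y]X   (P,Y)→(R,_,+1)
state=R head=3 tape=XX_[X]   (R,X)→(R,_,-1)
state=R head=2 tape=XX[_]_   (R,_)→(P,_,-1)
state=P head=1 tape=X[X]__
After 17 steps: state P, head at 1, tape XX.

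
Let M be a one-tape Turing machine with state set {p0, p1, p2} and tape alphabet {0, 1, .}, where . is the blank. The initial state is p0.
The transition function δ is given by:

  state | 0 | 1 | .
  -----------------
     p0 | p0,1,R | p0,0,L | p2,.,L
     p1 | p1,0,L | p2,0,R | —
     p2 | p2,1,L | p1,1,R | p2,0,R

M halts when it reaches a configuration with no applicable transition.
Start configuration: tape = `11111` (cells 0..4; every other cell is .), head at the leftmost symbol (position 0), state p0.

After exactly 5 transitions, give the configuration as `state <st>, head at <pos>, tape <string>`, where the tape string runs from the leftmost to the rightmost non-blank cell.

state p2, head at -1, tape 0011111

p0 | ..[1]1111   read 1 → write 0, move L, go to p0
p0 | .[.]01111   read . → write ., move L, go to p2
p2 | [.].01111   read . → write 0, move R, go to p2
p2 | 0[.]01111   read . → write 0, move R, go to p2
p2 | 00[0]1111   read 0 → write 1, move L, go to p2
p2 | 0[0]11111
After 5 steps: state p2, head at -1, tape 0011111.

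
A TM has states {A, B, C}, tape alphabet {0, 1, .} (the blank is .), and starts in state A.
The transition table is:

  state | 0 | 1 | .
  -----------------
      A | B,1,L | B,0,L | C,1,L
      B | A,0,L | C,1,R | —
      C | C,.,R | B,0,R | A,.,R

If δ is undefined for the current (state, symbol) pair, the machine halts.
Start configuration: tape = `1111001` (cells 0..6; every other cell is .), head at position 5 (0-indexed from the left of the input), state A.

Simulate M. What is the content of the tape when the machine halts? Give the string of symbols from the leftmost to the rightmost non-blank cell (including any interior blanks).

state=A head=5 tape=11110[0]1..   (A,0)→(B,1,L)
state=B head=4 tape=1111[0]11..   (B,0)→(A,0,L)
state=A head=3 tape=111[1]011..   (A,1)→(B,0,L)
state=B head=2 tape=11[1]0011..   (B,1)→(C,1,R)
state=C head=3 tape=111[0]011..   (C,0)→(C,.,R)
state=C head=4 tape=111.[0]11..   (C,0)→(C,.,R)
state=C head=5 tape=111..[1]1..   (C,1)→(B,0,R)
state=B head=6 tape=111..0[1]..   (B,1)→(C,1,R)
state=C head=7 tape=111..01[.].   (C,.)→(A,.,R)
state=A head=8 tape=111..01.[.]   (A,.)→(C,1,L)
state=C head=7 tape=111..01[.]1   (C,.)→(A,.,R)
state=A head=8 tape=111..01.[1]   (A,1)→(B,0,L)
state=B head=7 tape=111..01[.]0
The non-blank tape span at halt is 111..01.0.

111..01.0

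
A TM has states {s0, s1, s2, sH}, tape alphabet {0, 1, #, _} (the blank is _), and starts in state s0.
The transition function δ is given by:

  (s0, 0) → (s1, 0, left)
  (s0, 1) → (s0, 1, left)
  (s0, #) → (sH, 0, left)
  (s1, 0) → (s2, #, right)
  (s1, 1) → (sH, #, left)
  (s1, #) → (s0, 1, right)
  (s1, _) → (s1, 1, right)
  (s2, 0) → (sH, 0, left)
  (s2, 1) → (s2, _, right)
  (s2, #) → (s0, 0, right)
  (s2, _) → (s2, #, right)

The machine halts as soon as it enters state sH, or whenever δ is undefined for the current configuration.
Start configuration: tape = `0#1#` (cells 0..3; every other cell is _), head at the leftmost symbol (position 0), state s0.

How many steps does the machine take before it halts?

s0 | _[0]#1#   read 0 → write 0, move left, go to s1
s1 | [_]0#1#   read _ → write 1, move right, go to s1
s1 | 1[0]#1#   read 0 → write #, move right, go to s2
s2 | 1#[#]1#   read # → write 0, move right, go to s0
s0 | 1#0[1]#   read 1 → write 1, move left, go to s0
s0 | 1#[0]1#   read 0 → write 0, move left, go to s1
s1 | 1[#]01#   read # → write 1, move right, go to s0
s0 | 11[0]1#   read 0 → write 0, move left, go to s1
s1 | 1[1]01#   read 1 → write #, move left, go to sH
sH | [1]#01#
M halts after 9 transitions.

9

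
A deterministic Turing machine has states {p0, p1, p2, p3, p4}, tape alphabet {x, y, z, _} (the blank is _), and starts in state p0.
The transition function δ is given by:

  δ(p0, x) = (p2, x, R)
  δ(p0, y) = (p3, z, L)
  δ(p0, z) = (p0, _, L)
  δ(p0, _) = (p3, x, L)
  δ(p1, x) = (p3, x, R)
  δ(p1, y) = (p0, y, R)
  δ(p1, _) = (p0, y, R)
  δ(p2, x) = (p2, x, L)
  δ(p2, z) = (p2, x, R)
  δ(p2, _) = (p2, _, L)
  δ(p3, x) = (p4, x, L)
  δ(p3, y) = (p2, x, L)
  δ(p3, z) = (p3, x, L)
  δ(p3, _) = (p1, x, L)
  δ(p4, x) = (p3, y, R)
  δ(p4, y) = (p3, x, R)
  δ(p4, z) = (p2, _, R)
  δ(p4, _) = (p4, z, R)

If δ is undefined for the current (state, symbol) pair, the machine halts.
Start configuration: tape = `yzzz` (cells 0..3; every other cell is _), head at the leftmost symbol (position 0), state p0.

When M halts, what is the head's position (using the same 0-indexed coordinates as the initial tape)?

-2

state=p0 head=0 tape=__[y]zzz_   (p0,y)→(p3,z,L)
state=p3 head=-1 tape=_[_]zzzz_   (p3,_)→(p1,x,L)
state=p1 head=-2 tape=[_]xzzzz_   (p1,_)→(p0,y,R)
state=p0 head=-1 tape=y[x]zzzz_   (p0,x)→(p2,x,R)
state=p2 head=0 tape=yx[z]zzz_   (p2,z)→(p2,x,R)
state=p2 head=1 tape=yxx[z]zz_   (p2,z)→(p2,x,R)
state=p2 head=2 tape=yxxx[z]z_   (p2,z)→(p2,x,R)
state=p2 head=3 tape=yxxxx[z]_   (p2,z)→(p2,x,R)
state=p2 head=4 tape=yxxxxx[_]   (p2,_)→(p2,_,L)
state=p2 head=3 tape=yxxxx[x]_   (p2,x)→(p2,x,L)
state=p2 head=2 tape=yxxx[x]x_   (p2,x)→(p2,x,L)
state=p2 head=1 tape=yxx[x]xx_   (p2,x)→(p2,x,L)
state=p2 head=0 tape=yx[x]xxx_   (p2,x)→(p2,x,L)
state=p2 head=-1 tape=y[x]xxxx_   (p2,x)→(p2,x,L)
state=p2 head=-2 tape=[y]xxxxx_
At halt the head is at cell -2.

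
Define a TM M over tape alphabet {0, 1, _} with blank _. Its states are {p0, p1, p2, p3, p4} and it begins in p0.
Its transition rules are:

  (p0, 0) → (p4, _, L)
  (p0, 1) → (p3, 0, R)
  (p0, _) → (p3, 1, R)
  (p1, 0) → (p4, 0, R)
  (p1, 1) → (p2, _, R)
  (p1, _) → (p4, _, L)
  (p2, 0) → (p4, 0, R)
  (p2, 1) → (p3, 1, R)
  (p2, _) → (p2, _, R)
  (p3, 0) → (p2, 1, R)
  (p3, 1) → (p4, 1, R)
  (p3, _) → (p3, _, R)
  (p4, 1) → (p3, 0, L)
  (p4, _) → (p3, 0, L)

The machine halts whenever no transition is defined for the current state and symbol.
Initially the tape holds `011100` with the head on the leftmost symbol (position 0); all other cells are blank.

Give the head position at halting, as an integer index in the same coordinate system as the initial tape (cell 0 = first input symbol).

3

p0 | __[0]11100   read 0 → write _, move L, go to p4
p4 | _[_]_11100   read _ → write 0, move L, go to p3
p3 | [_]0_11100   read _ → write _, move R, go to p3
p3 | _[0]_11100   read 0 → write 1, move R, go to p2
p2 | _1[_]11100   read _ → write _, move R, go to p2
p2 | _1_[1]1100   read 1 → write 1, move R, go to p3
p3 | _1_1[1]100   read 1 → write 1, move R, go to p4
p4 | _1_11[1]00   read 1 → write 0, move L, go to p3
p3 | _1_1[1]000   read 1 → write 1, move R, go to p4
p4 | _1_11[0]00
At halt the head is at cell 3.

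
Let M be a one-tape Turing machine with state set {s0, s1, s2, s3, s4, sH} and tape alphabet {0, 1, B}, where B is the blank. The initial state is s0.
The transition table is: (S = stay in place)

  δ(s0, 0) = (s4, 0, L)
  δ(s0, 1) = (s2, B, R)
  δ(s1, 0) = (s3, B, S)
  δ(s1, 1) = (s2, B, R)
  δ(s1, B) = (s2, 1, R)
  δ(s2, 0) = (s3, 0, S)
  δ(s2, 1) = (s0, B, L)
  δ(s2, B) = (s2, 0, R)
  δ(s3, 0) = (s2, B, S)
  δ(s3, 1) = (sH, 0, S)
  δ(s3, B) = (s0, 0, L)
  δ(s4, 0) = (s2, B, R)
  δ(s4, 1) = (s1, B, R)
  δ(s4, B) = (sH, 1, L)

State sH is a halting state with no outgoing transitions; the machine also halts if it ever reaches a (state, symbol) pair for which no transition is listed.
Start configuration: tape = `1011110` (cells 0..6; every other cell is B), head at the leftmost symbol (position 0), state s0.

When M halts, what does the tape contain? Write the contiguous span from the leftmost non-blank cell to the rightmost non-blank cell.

10B1110

s0 | B[1]011110   read 1 → write B, move R, go to s2
s2 | BB[0]11110   read 0 → write 0, move S, go to s3
s3 | BB[0]11110   read 0 → write B, move S, go to s2
s2 | BB[B]11110   read B → write 0, move R, go to s2
s2 | BB0[1]1110   read 1 → write B, move L, go to s0
s0 | BB[0]B1110   read 0 → write 0, move L, go to s4
s4 | B[B]0B1110   read B → write 1, move L, go to sH
sH | [B]10B1110
The non-blank tape span at halt is 10B1110.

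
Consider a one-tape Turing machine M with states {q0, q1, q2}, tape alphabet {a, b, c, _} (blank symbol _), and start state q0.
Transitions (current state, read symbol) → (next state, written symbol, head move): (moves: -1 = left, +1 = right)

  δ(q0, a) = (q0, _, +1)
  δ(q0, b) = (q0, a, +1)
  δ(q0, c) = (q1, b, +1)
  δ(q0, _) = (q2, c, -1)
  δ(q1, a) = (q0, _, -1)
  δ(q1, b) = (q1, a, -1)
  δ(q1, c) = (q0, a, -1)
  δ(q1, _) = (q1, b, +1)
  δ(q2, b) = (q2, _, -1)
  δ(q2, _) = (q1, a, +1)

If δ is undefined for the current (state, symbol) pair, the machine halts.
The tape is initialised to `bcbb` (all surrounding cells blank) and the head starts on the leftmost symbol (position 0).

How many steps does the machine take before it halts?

q0 | __[b]cbb_   read b → write a, move +1, go to q0
q0 | __a[c]bb_   read c → write b, move +1, go to q1
q1 | __ab[b]b_   read b → write a, move -1, go to q1
q1 | __a[b]ab_   read b → write a, move -1, go to q1
q1 | __[a]aab_   read a → write _, move -1, go to q0
q0 | _[_]_aab_   read _ → write c, move -1, go to q2
q2 | [_]c_aab_   read _ → write a, move +1, go to q1
q1 | a[c]_aab_   read c → write a, move -1, go to q0
q0 | [a]a_aab_   read a → write _, move +1, go to q0
q0 | _[a]_aab_   read a → write _, move +1, go to q0
q0 | __[_]aab_   read _ → write c, move -1, go to q2
q2 | _[_]caab_   read _ → write a, move +1, go to q1
q1 | _a[c]aab_   read c → write a, move -1, go to q0
q0 | _[a]aaab_   read a → write _, move +1, go to q0
q0 | __[a]aab_   read a → write _, move +1, go to q0
q0 | ___[a]ab_   read a → write _, move +1, go to q0
q0 | ____[a]b_   read a → write _, move +1, go to q0
q0 | _____[b]_   read b → write a, move +1, go to q0
q0 | _____a[_]   read _ → write c, move -1, go to q2
q2 | _____[a]c
M halts after 19 transitions.

19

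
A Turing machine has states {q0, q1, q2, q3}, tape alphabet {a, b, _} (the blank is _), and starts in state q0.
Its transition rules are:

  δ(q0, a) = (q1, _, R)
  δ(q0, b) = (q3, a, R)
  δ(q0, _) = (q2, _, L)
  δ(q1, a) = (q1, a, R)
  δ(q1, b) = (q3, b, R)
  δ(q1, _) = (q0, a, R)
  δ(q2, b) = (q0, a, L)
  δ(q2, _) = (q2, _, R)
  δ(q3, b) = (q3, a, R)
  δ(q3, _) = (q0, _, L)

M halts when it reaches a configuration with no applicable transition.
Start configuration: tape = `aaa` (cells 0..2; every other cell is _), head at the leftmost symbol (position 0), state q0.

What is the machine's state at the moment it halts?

state=q0 head=0 tape=[a]aa__   (q0,a)→(q1,_,R)
state=q1 head=1 tape=_[a]a__   (q1,a)→(q1,a,R)
state=q1 head=2 tape=_a[a]__   (q1,a)→(q1,a,R)
state=q1 head=3 tape=_aa[_]_   (q1,_)→(q0,a,R)
state=q0 head=4 tape=_aaa[_]   (q0,_)→(q2,_,L)
state=q2 head=3 tape=_aa[a]_
No transition is defined for (q2, a); M halts in state q2.

q2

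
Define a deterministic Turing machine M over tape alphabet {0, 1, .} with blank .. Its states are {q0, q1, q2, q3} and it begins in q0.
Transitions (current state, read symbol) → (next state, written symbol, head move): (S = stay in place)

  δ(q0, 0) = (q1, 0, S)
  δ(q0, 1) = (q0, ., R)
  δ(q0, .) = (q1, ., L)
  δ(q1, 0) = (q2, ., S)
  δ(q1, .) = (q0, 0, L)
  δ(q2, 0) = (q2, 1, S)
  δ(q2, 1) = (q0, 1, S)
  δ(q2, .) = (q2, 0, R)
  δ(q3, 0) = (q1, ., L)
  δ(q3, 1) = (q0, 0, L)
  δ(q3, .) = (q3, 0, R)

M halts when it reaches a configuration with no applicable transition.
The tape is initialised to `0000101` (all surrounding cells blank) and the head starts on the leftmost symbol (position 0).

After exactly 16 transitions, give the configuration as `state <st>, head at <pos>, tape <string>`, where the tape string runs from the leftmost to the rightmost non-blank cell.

q0 | [0]000101   read 0 → write 0, move S, go to q1
q1 | [0]000101   read 0 → write ., move S, go to q2
q2 | [.]000101   read . → write 0, move R, go to q2
q2 | 0[0]00101   read 0 → write 1, move S, go to q2
q2 | 0[1]00101   read 1 → write 1, move S, go to q0
q0 | 0[1]00101   read 1 → write ., move R, go to q0
q0 | 0.[0]0101   read 0 → write 0, move S, go to q1
q1 | 0.[0]0101   read 0 → write ., move S, go to q2
q2 | 0.[.]0101   read . → write 0, move R, go to q2
q2 | 0.0[0]101   read 0 → write 1, move S, go to q2
q2 | 0.0[1]101   read 1 → write 1, move S, go to q0
q0 | 0.0[1]101   read 1 → write ., move R, go to q0
q0 | 0.0.[1]01   read 1 → write ., move R, go to q0
q0 | 0.0..[0]1   read 0 → write 0, move S, go to q1
q1 | 0.0..[0]1   read 0 → write ., move S, go to q2
q2 | 0.0..[.]1   read . → write 0, move R, go to q2
q2 | 0.0..0[1]
After 16 steps: state q2, head at 6, tape 0.0..01.

state q2, head at 6, tape 0.0..01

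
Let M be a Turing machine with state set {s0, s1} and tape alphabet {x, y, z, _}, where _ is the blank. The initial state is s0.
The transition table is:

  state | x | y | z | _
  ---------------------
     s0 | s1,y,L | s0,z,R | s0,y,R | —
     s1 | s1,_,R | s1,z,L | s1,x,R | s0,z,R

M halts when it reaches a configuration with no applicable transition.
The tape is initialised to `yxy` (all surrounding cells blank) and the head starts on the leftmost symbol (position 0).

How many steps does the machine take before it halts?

10

state=s0 head=0 tape=[y]xy__   (s0,y)→(s0,z,R)
state=s0 head=1 tape=z[x]y__   (s0,x)→(s1,y,L)
state=s1 head=0 tape=[z]yy__   (s1,z)→(s1,x,R)
state=s1 head=1 tape=x[y]y__   (s1,y)→(s1,z,L)
state=s1 head=0 tape=[x]zy__   (s1,x)→(s1,_,R)
state=s1 head=1 tape=_[z]y__   (s1,z)→(s1,x,R)
state=s1 head=2 tape=_x[y]__   (s1,y)→(s1,z,L)
state=s1 head=1 tape=_[x]z__   (s1,x)→(s1,_,R)
state=s1 head=2 tape=__[z]__   (s1,z)→(s1,x,R)
state=s1 head=3 tape=__x[_]_   (s1,_)→(s0,z,R)
state=s0 head=4 tape=__xz[_]
M halts after 10 transitions.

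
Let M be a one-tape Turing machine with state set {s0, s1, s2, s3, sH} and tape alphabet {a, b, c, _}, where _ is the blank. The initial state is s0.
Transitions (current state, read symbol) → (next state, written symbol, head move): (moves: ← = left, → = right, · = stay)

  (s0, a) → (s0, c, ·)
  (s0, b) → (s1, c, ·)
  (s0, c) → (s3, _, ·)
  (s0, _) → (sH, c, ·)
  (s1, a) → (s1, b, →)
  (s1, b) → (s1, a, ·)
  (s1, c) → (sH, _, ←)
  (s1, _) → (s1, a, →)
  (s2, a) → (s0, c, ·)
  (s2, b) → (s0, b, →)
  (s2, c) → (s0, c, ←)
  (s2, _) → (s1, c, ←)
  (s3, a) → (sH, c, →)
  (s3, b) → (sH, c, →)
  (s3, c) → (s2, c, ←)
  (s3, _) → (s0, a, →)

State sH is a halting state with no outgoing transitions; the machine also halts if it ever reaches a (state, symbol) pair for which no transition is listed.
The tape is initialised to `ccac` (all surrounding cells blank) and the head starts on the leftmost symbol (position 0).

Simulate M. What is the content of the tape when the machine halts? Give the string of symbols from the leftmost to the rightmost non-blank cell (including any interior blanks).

aaaac

state=s0 head=0 tape=[c]cac_   (s0,c)→(s3,_,·)
state=s3 head=0 tape=[_]cac_   (s3,_)→(s0,a,→)
state=s0 head=1 tape=a[c]ac_   (s0,c)→(s3,_,·)
state=s3 head=1 tape=a[_]ac_   (s3,_)→(s0,a,→)
state=s0 head=2 tape=aa[a]c_   (s0,a)→(s0,c,·)
state=s0 head=2 tape=aa[c]c_   (s0,c)→(s3,_,·)
state=s3 head=2 tape=aa[_]c_   (s3,_)→(s0,a,→)
state=s0 head=3 tape=aaa[c]_   (s0,c)→(s3,_,·)
state=s3 head=3 tape=aaa[_]_   (s3,_)→(s0,a,→)
state=s0 head=4 tape=aaaa[_]   (s0,_)→(sH,c,·)
state=sH head=4 tape=aaaa[c]
The non-blank tape span at halt is aaaac.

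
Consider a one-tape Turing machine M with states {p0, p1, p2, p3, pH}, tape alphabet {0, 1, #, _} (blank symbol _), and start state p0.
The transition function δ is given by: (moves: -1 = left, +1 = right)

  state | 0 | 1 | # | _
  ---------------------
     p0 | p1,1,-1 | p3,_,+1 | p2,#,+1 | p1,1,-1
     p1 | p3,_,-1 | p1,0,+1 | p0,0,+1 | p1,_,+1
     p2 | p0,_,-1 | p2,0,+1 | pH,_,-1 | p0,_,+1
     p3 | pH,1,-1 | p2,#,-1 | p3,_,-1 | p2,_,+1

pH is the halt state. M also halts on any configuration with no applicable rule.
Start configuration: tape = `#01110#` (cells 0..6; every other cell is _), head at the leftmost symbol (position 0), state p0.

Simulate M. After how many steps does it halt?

15

p0 | [#]01110#   read # → write #, move +1, go to p2
p2 | #[0]1110#   read 0 → write _, move -1, go to p0
p0 | [#]_1110#   read # → write #, move +1, go to p2
p2 | #[_]1110#   read _ → write _, move +1, go to p0
p0 | #_[1]110#   read 1 → write _, move +1, go to p3
p3 | #__[1]10#   read 1 → write #, move -1, go to p2
p2 | #_[_]#10#   read _ → write _, move +1, go to p0
p0 | #__[#]10#   read # → write #, move +1, go to p2
p2 | #__#[1]0#   read 1 → write 0, move +1, go to p2
p2 | #__#0[0]#   read 0 → write _, move -1, go to p0
p0 | #__#[0]_#   read 0 → write 1, move -1, go to p1
p1 | #__[#]1_#   read # → write 0, move +1, go to p0
p0 | #__0[1]_#   read 1 → write _, move +1, go to p3
p3 | #__0_[_]#   read _ → write _, move +1, go to p2
p2 | #__0__[#]   read # → write _, move -1, go to pH
pH | #__0_[_]_
M halts after 15 transitions.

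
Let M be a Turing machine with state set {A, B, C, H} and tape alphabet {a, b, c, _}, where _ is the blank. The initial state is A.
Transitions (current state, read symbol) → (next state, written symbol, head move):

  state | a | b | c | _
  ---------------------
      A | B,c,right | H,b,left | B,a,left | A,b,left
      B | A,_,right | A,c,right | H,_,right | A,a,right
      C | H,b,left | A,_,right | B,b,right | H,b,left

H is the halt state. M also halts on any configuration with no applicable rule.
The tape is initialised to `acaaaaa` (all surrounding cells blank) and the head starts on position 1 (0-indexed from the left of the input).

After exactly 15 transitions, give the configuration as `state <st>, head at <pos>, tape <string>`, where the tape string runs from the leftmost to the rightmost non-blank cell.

state H, head at 6, tape c_caccb

state=A head=1 tape=a[c]aaaaa_   (A,c)→(B,a,left)
state=B head=0 tape=[a]aaaaaa_   (B,a)→(A,_,right)
state=A head=1 tape=_[a]aaaaa_   (A,a)→(B,c,right)
state=B head=2 tape=_c[a]aaaa_   (B,a)→(A,_,right)
state=A head=3 tape=_c_[a]aaa_   (A,a)→(B,c,right)
state=B head=4 tape=_c_c[a]aa_   (B,a)→(A,_,right)
state=A head=5 tape=_c_c_[a]a_   (A,a)→(B,c,right)
state=B head=6 tape=_c_c_c[a]_   (B,a)→(A,_,right)
state=A head=7 tape=_c_c_c_[_]   (A,_)→(A,b,left)
state=A head=6 tape=_c_c_c[_]b   (A,_)→(A,b,left)
state=A head=5 tape=_c_c_[c]bb   (A,c)→(B,a,left)
state=B head=4 tape=_c_c[_]abb   (B,_)→(A,a,right)
state=A head=5 tape=_c_ca[a]bb   (A,a)→(B,c,right)
state=B head=6 tape=_c_cac[b]b   (B,b)→(A,c,right)
state=A head=7 tape=_c_cacc[b]   (A,b)→(H,b,left)
state=H head=6 tape=_c_cac[c]b
After 15 steps: state H, head at 6, tape c_caccb.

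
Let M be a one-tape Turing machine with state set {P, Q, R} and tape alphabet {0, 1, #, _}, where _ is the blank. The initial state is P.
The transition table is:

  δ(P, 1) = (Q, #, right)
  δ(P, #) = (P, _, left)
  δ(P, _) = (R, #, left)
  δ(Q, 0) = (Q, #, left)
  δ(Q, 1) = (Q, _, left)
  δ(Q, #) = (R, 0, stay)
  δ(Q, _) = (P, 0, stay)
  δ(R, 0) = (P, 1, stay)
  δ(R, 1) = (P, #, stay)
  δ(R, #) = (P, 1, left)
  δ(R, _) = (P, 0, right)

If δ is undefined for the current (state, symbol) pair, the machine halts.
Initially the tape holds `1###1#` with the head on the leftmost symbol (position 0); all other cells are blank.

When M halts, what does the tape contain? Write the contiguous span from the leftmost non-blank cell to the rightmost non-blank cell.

####0#

P | [1]###1#   read 1 → write #, move right, go to Q
Q | #[#]##1#   read # → write 0, move stay, go to R
R | #[0]##1#   read 0 → write 1, move stay, go to P
P | #[1]##1#   read 1 → write #, move right, go to Q
Q | ##[#]#1#   read # → write 0, move stay, go to R
R | ##[0]#1#   read 0 → write 1, move stay, go to P
P | ##[1]#1#   read 1 → write #, move right, go to Q
Q | ###[#]1#   read # → write 0, move stay, go to R
R | ###[0]1#   read 0 → write 1, move stay, go to P
P | ###[1]1#   read 1 → write #, move right, go to Q
Q | ####[1]#   read 1 → write _, move left, go to Q
Q | ###[#]_#   read # → write 0, move stay, go to R
R | ###[0]_#   read 0 → write 1, move stay, go to P
P | ###[1]_#   read 1 → write #, move right, go to Q
Q | ####[_]#   read _ → write 0, move stay, go to P
P | ####[0]#
The non-blank tape span at halt is ####0#.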